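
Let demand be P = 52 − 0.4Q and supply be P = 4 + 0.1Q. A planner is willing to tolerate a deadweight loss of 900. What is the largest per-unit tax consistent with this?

30

Competitive equilibrium: 52 − 0.4Q = 4 + 0.1Q → Q* = 96, P* = 13.6.
A tax t gives ΔQ = t/0.5 and wedge t, so DWL = t²/1.
t²/1 = 900 → t² = 900 → t = 30.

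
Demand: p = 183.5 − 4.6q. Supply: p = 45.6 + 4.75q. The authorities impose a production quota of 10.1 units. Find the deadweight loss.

101.03

Competitive equilibrium: 183.5 − 4.6q = 45.6 + 4.75q → q* = 14.7487, p* = 115.6561.
At q = 10.1: demand price = 183.5 − 4.6·10.1 = 137.04; supply price = 45.6 + 4.75·10.1 = 93.575.
Δq = 14.7487 − 10.1 = 4.6487; wedge = 137.04 − 93.575 = 43.465.
Deadweight loss = ½ × 4.6487 × 43.465 = 101.03.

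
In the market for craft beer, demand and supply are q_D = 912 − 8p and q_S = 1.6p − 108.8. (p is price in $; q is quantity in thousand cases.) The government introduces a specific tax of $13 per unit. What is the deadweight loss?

In inverse form: demand p = 114 − 0.125q, supply p = 68 + 0.625q.
Competitive equilibrium: 114 − 0.125q = 68 + 0.625q → q* = 61.3333, p* = 106.3333.
With the tax, the buyer price exceeds the seller price by 13: (114 − 0.125q) − (68 + 0.625q) = 13 → q' = 44.
Δq = 61.3333 − 44 = 17.3333; the wedge equals the tax, 13.
DWL = ½ × 17.3333 × 13 = $112.67 thousand.

$112.67 thousand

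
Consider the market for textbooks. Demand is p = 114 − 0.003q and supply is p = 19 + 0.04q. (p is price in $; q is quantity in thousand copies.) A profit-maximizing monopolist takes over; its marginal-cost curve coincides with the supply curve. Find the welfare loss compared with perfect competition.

$446.35 thousand

Competitive equilibrium: 114 − 0.003q = 19 + 0.04q → q* = 2209.3023, p* = 107.3721.
Marginal revenue: MR = 114 − 0.006q. Set MR = MC: 114 − 0.006q = 19 + 0.04q → q_m = 2065.2174.
Price p_m = 114 − 0.003·2065.2174 = 107.8043; MC(q_m) = 19 + 0.04·2065.2174 = 101.6087.
Competitive q* = 2209.3023, so Δq = 144.0849; wedge = 107.8043 − 101.6087 = 6.1956.
DWL = ½ × 144.0849 × 6.1956 = $446.35 thousand.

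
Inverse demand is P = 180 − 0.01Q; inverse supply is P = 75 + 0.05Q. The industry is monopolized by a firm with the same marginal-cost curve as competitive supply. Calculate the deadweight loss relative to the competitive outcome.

Competitive equilibrium: 180 − 0.01Q = 75 + 0.05Q → Q* = 1750, P* = 162.5.
Marginal revenue: MR = 180 − 0.02Q. Set MR = MC: 180 − 0.02Q = 75 + 0.05Q → Q_m = 1500.
Price P_m = 180 − 0.01·1500 = 165; MC(Q_m) = 75 + 0.05·1500 = 150.
Competitive Q* = 1750, so ΔQ = 250; wedge = 165 − 150 = 15.
Deadweight loss = ½ × 250 × 15 = 1875.

1875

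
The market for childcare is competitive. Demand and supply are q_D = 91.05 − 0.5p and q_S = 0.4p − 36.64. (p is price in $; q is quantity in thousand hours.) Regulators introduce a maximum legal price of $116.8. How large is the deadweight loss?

$226.40 thousand

In inverse form: demand p = 182.1 − 2q, supply p = 91.6 + 2.5q.
Competitive equilibrium: 182.1 − 2q = 91.6 + 2.5q → q* = 20.1111, p* = 141.8778.
At the ceiling p = 116.8, quantity supplied = (116.8 − 91.6)/2.5 = 10.08.
Willingness to pay at q' = 10.08: 182.1 − 2·10.08 = 161.94.
Δq = 20.1111 − 10.08 = 10.0311; wedge = 161.94 − 116.8 = 45.14.
The triangle = ½ × 10.0311 × 45.14 = $226.40 thousand.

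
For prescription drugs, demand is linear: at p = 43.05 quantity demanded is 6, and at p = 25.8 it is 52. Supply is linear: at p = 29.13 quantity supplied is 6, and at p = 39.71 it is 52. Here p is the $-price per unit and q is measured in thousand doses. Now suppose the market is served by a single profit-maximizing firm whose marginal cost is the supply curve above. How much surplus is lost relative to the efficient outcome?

$37.27 thousand

Demand slope = (25.8 − 43.05)/(52 − 6) = −0.375, so p = 45.3 − 0.375q.
Supply slope = (39.71 − 29.13)/(52 − 6) = 0.23, so p = 27.75 + 0.23q.
Competitive equilibrium: 45.3 − 0.375q = 27.75 + 0.23q → q* = 29.0083, p* = 34.4219.
Marginal revenue: MR = 45.3 − 0.75q. Set MR = MC: 45.3 − 0.75q = 27.75 + 0.23q → q_m = 17.9082.
Price p_m = 45.3 − 0.375·17.9082 = 38.5844; MC(q_m) = 27.75 + 0.23·17.9082 = 31.8689.
Competitive q* = 29.0083, so Δq = 11.1001; wedge = 38.5844 − 31.8689 = 6.7155.
DWL = ½ × 11.1001 × 6.7155 = $37.27 thousand.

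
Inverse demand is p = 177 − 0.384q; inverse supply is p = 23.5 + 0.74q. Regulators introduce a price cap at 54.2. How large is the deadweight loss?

5080.53

Competitive equilibrium: 177 − 0.384q = 23.5 + 0.74q → q* = 136.56584, p* = 124.55872.
At the ceiling p = 54.2, quantity supplied = (54.2 − 23.5)/0.74 = 41.48649.
Willingness to pay at q' = 41.48649: 177 − 0.384·41.48649 = 161.06919.
Δq = 136.56584 − 41.48649 = 95.07935; wedge = 161.06919 − 54.2 = 106.86919.
DWL = ½ × 95.07935 × 106.86919 = 5080.53.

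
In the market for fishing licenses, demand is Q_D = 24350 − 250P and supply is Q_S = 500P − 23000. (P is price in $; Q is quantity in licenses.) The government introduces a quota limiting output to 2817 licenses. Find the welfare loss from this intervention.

In inverse form: demand P = 97.4 − 0.004Q, supply P = 46 + 0.002Q.
Competitive equilibrium: 97.4 − 0.004Q = 46 + 0.002Q → Q* = 8566.6667, P* = 63.1333.
At Q = 2817: demand price = 97.4 − 0.004·2817 = 86.132; supply price = 46 + 0.002·2817 = 51.634.
ΔQ = 8566.6667 − 2817 = 5749.6667; wedge = 86.132 − 51.634 = 34.498.
DWL = ½ × 5749.6667 × 34.498 = $99176.

$99176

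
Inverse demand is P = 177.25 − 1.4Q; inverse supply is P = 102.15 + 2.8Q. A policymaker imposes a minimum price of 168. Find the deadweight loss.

266.91

Competitive equilibrium: 177.25 − 1.4Q = 102.15 + 2.8Q → Q* = 17.881, P* = 152.2167.
At the floor P = 168, quantity demanded = (177.25 − 168)/1.4 = 6.6071.
Sellers' marginal cost at Q' = 6.6071: 102.15 + 2.8·6.6071 = 120.6499.
ΔQ = 17.881 − 6.6071 = 11.2739; wedge = 168 − 120.6499 = 47.3501.
Welfare loss = ½ × 11.2739 × 47.3501 = 266.91.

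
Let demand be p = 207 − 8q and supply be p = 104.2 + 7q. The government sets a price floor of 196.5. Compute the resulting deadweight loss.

Competitive equilibrium: 207 − 8q = 104.2 + 7q → q* = 6.85333, p* = 152.17333.
At the floor p = 196.5, quantity demanded = (207 − 196.5)/8 = 1.3125.
Sellers' marginal cost at q' = 1.3125: 104.2 + 7·1.3125 = 113.3875.
Δq = 6.85333 − 1.3125 = 5.54083; wedge = 196.5 − 113.3875 = 83.1125.
Deadweight loss = ½ × 5.54083 × 83.1125 = 230.26.

230.26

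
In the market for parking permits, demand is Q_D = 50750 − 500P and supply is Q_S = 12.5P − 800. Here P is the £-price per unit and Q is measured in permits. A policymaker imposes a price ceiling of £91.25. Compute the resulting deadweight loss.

£558.30

In inverse form: demand P = 101.5 − 0.002Q, supply P = 64 + 0.08Q.
Competitive equilibrium: 101.5 − 0.002Q = 64 + 0.08Q → Q* = 457.3171, P* = 100.5854.
At the ceiling P = 91.25, quantity supplied = (91.25 − 64)/0.08 = 340.625.
Willingness to pay at Q' = 340.625: 101.5 − 0.002·340.625 = 100.8188.
ΔQ = 457.3171 − 340.625 = 116.6921; wedge = 100.8188 − 91.25 = 9.5688.
Welfare loss = ½ × 116.6921 × 9.5688 = £558.30.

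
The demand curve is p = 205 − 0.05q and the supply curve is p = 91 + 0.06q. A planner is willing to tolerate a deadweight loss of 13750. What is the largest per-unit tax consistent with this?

Competitive equilibrium: 205 − 0.05q = 91 + 0.06q → q* = 1036.3636, p* = 153.1818.
A tax t gives Δq = t/0.11 and wedge t, so DWL = t²/0.22.
t²/0.22 = 13750 → t² = 3025 → t = 55.

55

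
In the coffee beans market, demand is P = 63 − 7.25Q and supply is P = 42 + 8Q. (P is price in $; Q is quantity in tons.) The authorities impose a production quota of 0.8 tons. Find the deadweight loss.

Competitive equilibrium: 63 − 7.25Q = 42 + 8Q → Q* = 1.377, P* = 53.0164.
At Q = 0.8: demand price = 63 − 7.25·0.8 = 57.2; supply price = 42 + 8·0.8 = 48.4.
ΔQ = 1.377 − 0.8 = 0.577; wedge = 57.2 − 48.4 = 8.8.
DWL = ½ × 0.577 × 8.8 = $2.54.

$2.54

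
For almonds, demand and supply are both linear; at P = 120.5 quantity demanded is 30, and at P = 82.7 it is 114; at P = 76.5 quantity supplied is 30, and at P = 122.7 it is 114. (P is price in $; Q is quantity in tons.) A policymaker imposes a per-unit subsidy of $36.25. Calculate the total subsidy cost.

$3996.56

Demand slope = (82.7 − 120.5)/(114 − 30) = −0.45, so P = 134 − 0.45Q.
Supply slope = (122.7 − 76.5)/(114 − 30) = 0.55, so P = 60 + 0.55Q.
Competitive equilibrium: 134 − 0.45Q = 60 + 0.55Q → Q* = 74, P* = 100.7.
The subsidy lowers effective supply by 36.25: P = 23.75 + 0.55Q.
New quantity: 134 − 0.45Q = 23.75 + 0.55Q → Q' = 110.25.
Total subsidy cost = 36.25 × 110.25 = $3996.56.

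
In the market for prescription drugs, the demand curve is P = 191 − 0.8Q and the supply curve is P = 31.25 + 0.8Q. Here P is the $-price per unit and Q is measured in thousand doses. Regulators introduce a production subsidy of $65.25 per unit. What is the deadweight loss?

Competitive equilibrium: 191 − 0.8Q = 31.25 + 0.8Q → Q* = 99.8438, P* = 111.125.
The subsidy lowers effective supply by 65.25: P = 0.8Q − 34.
New quantity: 191 − 0.8Q = 0.8Q − 34 → Q' = 140.625.
Overproduction ΔQ = 140.625 − 99.8438 = 40.7812; wedge = subsidy = 65.25.
Welfare loss = ½ × 40.7812 × 65.25 = $1330.49 thousand.

$1330.49 thousand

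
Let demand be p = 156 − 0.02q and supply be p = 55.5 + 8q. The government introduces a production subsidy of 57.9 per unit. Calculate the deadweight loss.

209

Competitive equilibrium: 156 − 0.02q = 55.5 + 8q → q* = 12.5312, p* = 155.7494.
The subsidy lowers effective supply by 57.9: p = 8q − 2.4.
New quantity: 156 − 0.02q = 8q − 2.4 → q' = 19.7506.
Overproduction Δq = 19.7506 − 12.5312 = 7.2194; wedge = subsidy = 57.9.
DWL = ½ × 7.2194 × 57.9 = 209.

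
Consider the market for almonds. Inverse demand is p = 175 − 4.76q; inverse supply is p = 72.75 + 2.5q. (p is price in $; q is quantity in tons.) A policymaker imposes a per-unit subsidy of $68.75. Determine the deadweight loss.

Competitive equilibrium: 175 − 4.76q = 72.75 + 2.5q → q* = 14.084, p* = 107.9601.
The subsidy lowers effective supply by 68.75: p = 4 + 2.5q.
New quantity: 175 − 4.76q = 4 + 2.5q → q' = 23.5537.
Overproduction Δq = 23.5537 − 14.084 = 9.4697; wedge = subsidy = 68.75.
DWL = ½ × 9.4697 × 68.75 = $325.52.

$325.52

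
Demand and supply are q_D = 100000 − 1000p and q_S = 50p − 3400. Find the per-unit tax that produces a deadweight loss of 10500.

In inverse form: demand p = 100 − 0.001q, supply p = 68 + 0.02q.
Competitive equilibrium: 100 − 0.001q = 68 + 0.02q → q* = 1523.8095, p* = 98.4762.
A tax t gives Δq = t/0.021 and wedge t, so DWL = t²/0.042.
t²/0.042 = 10500 → t² = 441 → t = 21.

21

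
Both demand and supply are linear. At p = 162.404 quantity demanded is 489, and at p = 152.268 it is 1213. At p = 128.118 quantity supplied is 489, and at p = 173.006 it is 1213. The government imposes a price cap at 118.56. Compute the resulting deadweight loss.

13922.42

Demand slope = (152.268 − 162.404)/(1213 − 489) = −0.014, so p = 169.25 − 0.014q.
Supply slope = (173.006 − 128.118)/(1213 − 489) = 0.062, so p = 97.8 + 0.062q.
Competitive equilibrium: 169.25 − 0.014q = 97.8 + 0.062q → q* = 940.13158, p* = 156.08816.
At the ceiling p = 118.56, quantity supplied = (118.56 − 97.8)/0.062 = 334.83871.
Willingness to pay at q' = 334.83871: 169.25 − 0.014·334.83871 = 164.56226.
Δq = 940.13158 − 334.83871 = 605.29287; wedge = 164.56226 − 118.56 = 46.00226.
DWL = ½ × 605.29287 × 46.00226 = 13922.42.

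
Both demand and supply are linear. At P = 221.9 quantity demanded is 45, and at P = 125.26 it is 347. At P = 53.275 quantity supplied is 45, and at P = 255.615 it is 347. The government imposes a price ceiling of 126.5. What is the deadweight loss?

1844.14

Demand slope = (125.26 − 221.9)/(347 − 45) = −0.32, so P = 236.3 − 0.32Q.
Supply slope = (255.615 − 53.275)/(347 − 45) = 0.67, so P = 23.125 + 0.67Q.
Competitive equilibrium: 236.3 − 0.32Q = 23.125 + 0.67Q → Q* = 215.32828, P* = 167.39495.
At the ceiling P = 126.5, quantity supplied = (126.5 − 23.125)/0.67 = 154.29104.
Willingness to pay at Q' = 154.29104: 236.3 − 0.32·154.29104 = 186.92687.
ΔQ = 215.32828 − 154.29104 = 61.03724; wedge = 186.92687 − 126.5 = 60.42687.
The triangle = ½ × 61.03724 × 60.42687 = 1844.14.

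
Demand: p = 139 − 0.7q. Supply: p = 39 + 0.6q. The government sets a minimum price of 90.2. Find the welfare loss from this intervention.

Competitive equilibrium: 139 − 0.7q = 39 + 0.6q → q* = 76.9231, p* = 85.1538.
At the floor p = 90.2, quantity demanded = (139 − 90.2)/0.7 = 69.7143.
Sellers' marginal cost at q' = 69.7143: 39 + 0.6·69.7143 = 80.8286.
Δq = 76.9231 − 69.7143 = 7.2088; wedge = 90.2 − 80.8286 = 9.3714.
Deadweight loss = ½ × 7.2088 × 9.3714 = 33.78.

33.78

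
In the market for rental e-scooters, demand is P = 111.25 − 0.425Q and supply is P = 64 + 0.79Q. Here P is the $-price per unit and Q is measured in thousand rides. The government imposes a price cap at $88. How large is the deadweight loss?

Competitive equilibrium: 111.25 − 0.425Q = 64 + 0.79Q → Q* = 38.8889, P* = 94.7222.
At the ceiling P = 88, quantity supplied = (88 − 64)/0.79 = 30.3797.
Willingness to pay at Q' = 30.3797: 111.25 − 0.425·30.3797 = 98.3386.
ΔQ = 38.8889 − 30.3797 = 8.5092; wedge = 98.3386 − 88 = 10.3386.
Deadweight loss = ½ × 8.5092 × 10.3386 = $43.99 thousand.

$43.99 thousand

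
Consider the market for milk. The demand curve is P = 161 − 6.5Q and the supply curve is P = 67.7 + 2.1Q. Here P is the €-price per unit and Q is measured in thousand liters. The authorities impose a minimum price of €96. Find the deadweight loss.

Competitive equilibrium: 161 − 6.5Q = 67.7 + 2.1Q → Q* = 10.8488, P* = 90.4826.
At the floor P = 96, quantity demanded = (161 − 96)/6.5 = 10.
Sellers' marginal cost at Q' = 10: 67.7 + 2.1·10 = 88.7.
ΔQ = 10.8488 − 10 = 0.8488; wedge = 96 − 88.7 = 7.3.
Deadweight loss = ½ × 0.8488 × 7.3 = €3.10 thousand.

€3.10 thousand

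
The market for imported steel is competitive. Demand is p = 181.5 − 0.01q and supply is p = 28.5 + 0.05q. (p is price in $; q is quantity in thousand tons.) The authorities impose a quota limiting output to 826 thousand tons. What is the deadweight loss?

Competitive equilibrium: 181.5 − 0.01q = 28.5 + 0.05q → q* = 2550, p* = 156.
At q = 826: demand price = 181.5 − 0.01·826 = 173.24; supply price = 28.5 + 0.05·826 = 69.8.
Δq = 2550 − 826 = 1724; wedge = 173.24 − 69.8 = 103.44.
The triangle = ½ × 1724 × 103.44 = $89165.28 thousand.

$89165.28 thousand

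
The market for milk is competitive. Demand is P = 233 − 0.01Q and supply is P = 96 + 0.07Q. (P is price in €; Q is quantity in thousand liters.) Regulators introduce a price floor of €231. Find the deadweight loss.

Competitive equilibrium: 233 − 0.01Q = 96 + 0.07Q → Q* = 1712.5, P* = 215.875.
At the floor P = 231, quantity demanded = (233 − 231)/0.01 = 200.
Sellers' marginal cost at Q' = 200: 96 + 0.07·200 = 110.
ΔQ = 1712.5 − 200 = 1512.5; wedge = 231 − 110 = 121.
Deadweight loss = ½ × 1512.5 × 121 = €91506.25 thousand.

€91506.25 thousand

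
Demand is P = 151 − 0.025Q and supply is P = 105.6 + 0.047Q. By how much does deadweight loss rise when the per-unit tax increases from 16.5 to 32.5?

5444.44

Competitive equilibrium: 151 − 0.025Q = 105.6 + 0.047Q → Q* = 630.5556, P* = 135.2361.
For a per-unit tax t: ΔQ = t/0.072, so DWL = ½·t·(t/0.072) = t²/0.144.
At t = 16.5: DWL = 1890.625. At t = 32.5: DWL = 7335.069.
Increase = 7335.069 − 1890.625 = 5444.44.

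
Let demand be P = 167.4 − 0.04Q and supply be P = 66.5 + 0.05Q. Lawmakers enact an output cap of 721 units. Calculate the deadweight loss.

7204

Competitive equilibrium: 167.4 − 0.04Q = 66.5 + 0.05Q → Q* = 1121.1111, P* = 122.5556.
At Q = 721: demand price = 167.4 − 0.04·721 = 138.56; supply price = 66.5 + 0.05·721 = 102.55.
ΔQ = 1121.1111 − 721 = 400.1111; wedge = 138.56 − 102.55 = 36.01.
DWL = ½ × 400.1111 × 36.01 = 7204.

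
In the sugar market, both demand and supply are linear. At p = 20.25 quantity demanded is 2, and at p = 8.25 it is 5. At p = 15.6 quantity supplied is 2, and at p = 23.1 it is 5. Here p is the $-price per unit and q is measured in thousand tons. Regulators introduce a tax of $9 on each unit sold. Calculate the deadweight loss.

$6.23 thousand

Demand slope = (8.25 − 20.25)/(5 − 2) = −4, so p = 28.25 − 4q.
Supply slope = (23.1 − 15.6)/(5 − 2) = 2.5, so p = 10.6 + 2.5q.
Competitive equilibrium: 28.25 − 4q = 10.6 + 2.5q → q* = 2.7154, p* = 17.3885.
With the tax, the buyer price exceeds the seller price by 9: (28.25 − 4q) − (10.6 + 2.5q) = 9 → q' = 1.3308.
Δq = 2.7154 − 1.3308 = 1.3846; the wedge equals the tax, 9.
The triangle = ½ × 1.3846 × 9 = $6.23 thousand.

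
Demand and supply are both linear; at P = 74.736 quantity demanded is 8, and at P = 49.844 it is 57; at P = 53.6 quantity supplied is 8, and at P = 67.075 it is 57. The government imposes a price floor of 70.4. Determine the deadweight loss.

133.39

Demand slope = (49.844 − 74.736)/(57 − 8) = −0.508, so P = 78.8 − 0.508Q.
Supply slope = (67.075 − 53.6)/(57 − 8) = 0.275, so P = 51.4 + 0.275Q.
Competitive equilibrium: 78.8 − 0.508Q = 51.4 + 0.275Q → Q* = 34.9936, P* = 61.0232.
At the floor P = 70.4, quantity demanded = (78.8 − 70.4)/0.508 = 16.5354.
Sellers' marginal cost at Q' = 16.5354: 51.4 + 0.275·16.5354 = 55.9472.
ΔQ = 34.9936 − 16.5354 = 18.4582; wedge = 70.4 − 55.9472 = 14.4528.
Welfare loss = ½ × 18.4582 × 14.4528 = 133.39.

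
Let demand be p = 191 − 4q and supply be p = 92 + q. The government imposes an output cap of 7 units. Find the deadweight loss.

409.60

Competitive equilibrium: 191 − 4q = 92 + q → q* = 19.8, p* = 111.8.
At q = 7: demand price = 191 − 4·7 = 163; supply price = 92 + 1·7 = 99.
Δq = 19.8 − 7 = 12.8; wedge = 163 − 99 = 64.
Welfare loss = ½ × 12.8 × 64 = 409.60.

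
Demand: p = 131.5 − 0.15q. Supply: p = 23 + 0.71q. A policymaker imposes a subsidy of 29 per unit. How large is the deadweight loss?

488.95

Competitive equilibrium: 131.5 − 0.15q = 23 + 0.71q → q* = 126.1628, p* = 112.5756.
The subsidy lowers effective supply by 29: p = 0.71q − 6.
New quantity: 131.5 − 0.15q = 0.71q − 6 → q' = 159.8837.
Overproduction Δq = 159.8837 − 126.1628 = 33.7209; wedge = subsidy = 29.
Deadweight loss = ½ × 33.7209 × 29 = 488.95.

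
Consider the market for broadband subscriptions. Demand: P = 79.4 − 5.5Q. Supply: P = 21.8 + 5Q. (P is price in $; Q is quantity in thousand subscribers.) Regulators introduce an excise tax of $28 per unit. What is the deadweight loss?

Competitive equilibrium: 79.4 − 5.5Q = 21.8 + 5Q → Q* = 5.4857, P* = 49.2286.
With the tax, the buyer price exceeds the seller price by 28: (79.4 − 5.5Q) − (21.8 + 5Q) = 28 → Q' = 2.819.
ΔQ = 5.4857 − 2.819 = 2.6667; the wedge equals the tax, 28.
The triangle = ½ × 2.6667 × 28 = $37.33 thousand.

$37.33 thousand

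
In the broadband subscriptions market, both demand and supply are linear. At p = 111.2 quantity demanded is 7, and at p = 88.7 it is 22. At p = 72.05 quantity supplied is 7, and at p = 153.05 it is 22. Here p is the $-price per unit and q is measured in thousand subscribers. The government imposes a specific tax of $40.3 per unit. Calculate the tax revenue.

Demand slope = (88.7 − 111.2)/(22 − 7) = −1.5, so p = 121.7 − 1.5q.
Supply slope = (153.05 − 72.05)/(22 − 7) = 5.4, so p = 34.25 + 5.4q.
Competitive equilibrium: 121.7 − 1.5q = 34.25 + 5.4q → q* = 12.6739, p* = 102.6891.
With the tax, the buyer price exceeds the seller price by 40.3: (121.7 − 1.5q) − (34.25 + 5.4q) = 40.3 → q' = 6.8333.
Tax revenue = 40.3 × 6.8333 = $275.38 thousand.

$275.38 thousand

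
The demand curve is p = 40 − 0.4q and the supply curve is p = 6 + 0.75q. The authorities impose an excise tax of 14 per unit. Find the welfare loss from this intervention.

85.22

Competitive equilibrium: 40 − 0.4q = 6 + 0.75q → q* = 29.5652, p* = 28.1739.
With the tax, the buyer price exceeds the seller price by 14: (40 − 0.4q) − (6 + 0.75q) = 14 → q' = 17.3913.
Δq = 29.5652 − 17.3913 = 12.1739; the wedge equals the tax, 14.
Welfare loss = ½ × 12.1739 × 14 = 85.22.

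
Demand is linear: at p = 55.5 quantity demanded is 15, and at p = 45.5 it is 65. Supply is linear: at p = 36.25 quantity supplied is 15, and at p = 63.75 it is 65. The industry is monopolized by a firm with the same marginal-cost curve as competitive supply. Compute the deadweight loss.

Demand slope = (45.5 − 55.5)/(65 − 15) = −0.2, so p = 58.5 − 0.2q.
Supply slope = (63.75 − 36.25)/(65 − 15) = 0.55, so p = 28 + 0.55q.
Competitive equilibrium: 58.5 − 0.2q = 28 + 0.55q → q* = 40.6667, p* = 50.3667.
Marginal revenue: MR = 58.5 − 0.4q. Set MR = MC: 58.5 − 0.4q = 28 + 0.55q → q_m = 32.1053.
Price p_m = 58.5 − 0.2·32.1053 = 52.0789; MC(q_m) = 28 + 0.55·32.1053 = 45.6579.
Competitive q* = 40.6667, so Δq = 8.5614; wedge = 52.0789 − 45.6579 = 6.421.
The triangle = ½ × 8.5614 × 6.421 = 27.49.

27.49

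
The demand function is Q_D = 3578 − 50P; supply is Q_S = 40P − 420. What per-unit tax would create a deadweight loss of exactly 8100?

27

In inverse form: demand P = 71.56 − 0.02Q, supply P = 10.5 + 0.025Q.
Competitive equilibrium: 71.56 − 0.02Q = 10.5 + 0.025Q → Q* = 1356.8889, P* = 44.4222.
A tax t gives ΔQ = t/0.045 and wedge t, so DWL = t²/0.09.
t²/0.09 = 8100 → t² = 729 → t = 27.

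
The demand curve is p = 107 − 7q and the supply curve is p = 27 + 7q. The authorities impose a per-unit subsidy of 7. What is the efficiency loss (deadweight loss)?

Competitive equilibrium: 107 − 7q = 27 + 7q → q* = 5.7143, p* = 67.
The subsidy lowers effective supply by 7: p = 20 + 7q.
New quantity: 107 − 7q = 20 + 7q → q' = 6.2143.
Overproduction Δq = 6.2143 − 5.7143 = 0.5; wedge = subsidy = 7.
Deadweight loss = ½ × 0.5 × 7 = 1.75.

1.75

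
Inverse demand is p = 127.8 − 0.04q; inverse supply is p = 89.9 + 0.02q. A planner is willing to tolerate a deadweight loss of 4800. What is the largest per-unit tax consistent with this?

24

Competitive equilibrium: 127.8 − 0.04q = 89.9 + 0.02q → q* = 631.6667, p* = 102.5333.
A tax t gives Δq = t/0.06 and wedge t, so DWL = t²/0.12.
t²/0.12 = 4800 → t² = 576 → t = 24.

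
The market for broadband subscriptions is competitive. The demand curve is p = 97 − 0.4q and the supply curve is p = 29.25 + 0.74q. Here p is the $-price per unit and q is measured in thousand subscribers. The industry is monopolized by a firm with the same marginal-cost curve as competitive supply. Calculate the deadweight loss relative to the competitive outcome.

$135.82 thousand

Competitive equilibrium: 97 − 0.4q = 29.25 + 0.74q → q* = 59.4298, p* = 73.2281.
Marginal revenue: MR = 97 − 0.8q. Set MR = MC: 97 − 0.8q = 29.25 + 0.74q → q_m = 43.9935.
Price p_m = 97 − 0.4·43.9935 = 79.4026; MC(q_m) = 29.25 + 0.74·43.9935 = 61.8052.
Competitive q* = 59.4298, so Δq = 15.4363; wedge = 79.4026 − 61.8052 = 17.5974.
Deadweight loss = ½ × 15.4363 × 17.5974 = $135.82 thousand.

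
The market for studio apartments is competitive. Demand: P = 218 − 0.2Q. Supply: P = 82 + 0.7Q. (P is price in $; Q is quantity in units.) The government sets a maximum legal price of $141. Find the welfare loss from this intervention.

Competitive equilibrium: 218 − 0.2Q = 82 + 0.7Q → Q* = 151.1111, P* = 187.7778.
At the ceiling P = 141, quantity supplied = (141 − 82)/0.7 = 84.2857.
Willingness to pay at Q' = 84.2857: 218 − 0.2·84.2857 = 201.1429.
ΔQ = 151.1111 − 84.2857 = 66.8254; wedge = 201.1429 − 141 = 60.1429.
DWL = ½ × 66.8254 × 60.1429 = $2009.54.

$2009.54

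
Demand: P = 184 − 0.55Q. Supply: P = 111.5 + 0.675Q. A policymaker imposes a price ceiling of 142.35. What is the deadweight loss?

Competitive equilibrium: 184 − 0.55Q = 111.5 + 0.675Q → Q* = 59.1837, P* = 151.449.
At the ceiling P = 142.35, quantity supplied = (142.35 − 111.5)/0.675 = 45.7037.
Willingness to pay at Q' = 45.7037: 184 − 0.55·45.7037 = 158.863.
ΔQ = 59.1837 − 45.7037 = 13.48; wedge = 158.863 − 142.35 = 16.513.
Deadweight loss = ½ × 13.48 × 16.513 = 111.30.

111.30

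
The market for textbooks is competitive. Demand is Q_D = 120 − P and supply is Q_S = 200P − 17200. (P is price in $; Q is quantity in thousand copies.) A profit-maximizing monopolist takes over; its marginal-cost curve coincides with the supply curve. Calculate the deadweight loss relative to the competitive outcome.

$143.06 thousand

In inverse form: demand P = 120 − Q, supply P = 86 + 0.005Q.
Competitive equilibrium: 120 − Q = 86 + 0.005Q → Q* = 33.8308, P* = 86.1692.
Marginal revenue: MR = 120 − 2Q. Set MR = MC: 120 − 2Q = 86 + 0.005Q → Q_m = 16.9576.
Price P_m = 120 − 1·16.9576 = 103.0424; MC(Q_m) = 86 + 0.005·16.9576 = 86.0848.
Competitive Q* = 33.8308, so ΔQ = 16.8732; wedge = 103.0424 − 86.0848 = 16.9576.
Deadweight loss = ½ × 16.8732 × 16.9576 = $143.06 thousand.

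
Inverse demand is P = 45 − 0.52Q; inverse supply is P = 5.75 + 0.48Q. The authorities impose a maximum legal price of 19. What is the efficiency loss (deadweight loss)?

67.81

Competitive equilibrium: 45 − 0.52Q = 5.75 + 0.48Q → Q* = 39.25, P* = 24.59.
At the ceiling P = 19, quantity supplied = (19 − 5.75)/0.48 = 27.6042.
Willingness to pay at Q' = 27.6042: 45 − 0.52·27.6042 = 30.6458.
ΔQ = 39.25 − 27.6042 = 11.6458; wedge = 30.6458 − 19 = 11.6458.
DWL = ½ × 11.6458 × 11.6458 = 67.81.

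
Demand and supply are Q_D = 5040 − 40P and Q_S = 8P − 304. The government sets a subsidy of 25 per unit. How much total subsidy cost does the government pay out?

In inverse form: demand P = 126 − 0.025Q, supply P = 38 + 0.125Q.
Competitive equilibrium: 126 − 0.025Q = 38 + 0.125Q → Q* = 586.6667, P* = 111.3333.
The subsidy lowers effective supply by 25: P = 13 + 0.125Q.
New quantity: 126 − 0.025Q = 13 + 0.125Q → Q' = 753.3333.
Total subsidy cost = 25 × 753.3333 = 18833.33.

18833.33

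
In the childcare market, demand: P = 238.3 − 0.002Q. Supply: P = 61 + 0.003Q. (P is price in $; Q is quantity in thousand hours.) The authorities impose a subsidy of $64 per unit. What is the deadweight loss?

Competitive equilibrium: 238.3 − 0.002Q = 61 + 0.003Q → Q* = 35460, P* = 167.38.
The subsidy lowers effective supply by 64: P = 0.003Q − 3.
New quantity: 238.3 − 0.002Q = 0.003Q − 3 → Q' = 48260.
Overproduction ΔQ = 48260 − 35460 = 12800; wedge = subsidy = 64.
DWL = ½ × 12800 × 64 = $409600 thousand.

$409600 thousand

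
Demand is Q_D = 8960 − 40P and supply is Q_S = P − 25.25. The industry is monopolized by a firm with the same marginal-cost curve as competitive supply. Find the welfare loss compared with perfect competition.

10.92

In inverse form: demand P = 224 − 0.025Q, supply P = 25.25 + Q.
Competitive equilibrium: 224 − 0.025Q = 25.25 + Q → Q* = 193.9024, P* = 219.1524.
Marginal revenue: MR = 224 − 0.05Q. Set MR = MC: 224 − 0.05Q = 25.25 + Q → Q_m = 189.2857.
Price P_m = 224 − 0.025·189.2857 = 219.2679; MC(Q_m) = 25.25 + 1·189.2857 = 214.5357.
Competitive Q* = 193.9024, so ΔQ = 4.6167; wedge = 219.2679 − 214.5357 = 4.7322.
Deadweight loss = ½ × 4.6167 × 4.7322 = 10.92.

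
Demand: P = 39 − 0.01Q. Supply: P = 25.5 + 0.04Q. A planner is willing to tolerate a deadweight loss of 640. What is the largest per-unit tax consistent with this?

Competitive equilibrium: 39 − 0.01Q = 25.5 + 0.04Q → Q* = 270, P* = 36.3.
A tax t gives ΔQ = t/0.05 and wedge t, so DWL = t²/0.1.
t²/0.1 = 640 → t² = 64 → t = 8.

8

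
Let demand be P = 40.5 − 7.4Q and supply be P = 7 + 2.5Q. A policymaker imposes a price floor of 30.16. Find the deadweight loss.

19.53

Competitive equilibrium: 40.5 − 7.4Q = 7 + 2.5Q → Q* = 3.3838, P* = 15.4596.
At the floor P = 30.16, quantity demanded = (40.5 − 30.16)/7.4 = 1.3973.
Sellers' marginal cost at Q' = 1.3973: 7 + 2.5·1.3973 = 10.4933.
ΔQ = 3.3838 − 1.3973 = 1.9865; wedge = 30.16 − 10.4933 = 19.6667.
Deadweight loss = ½ × 1.9865 × 19.6667 = 19.53.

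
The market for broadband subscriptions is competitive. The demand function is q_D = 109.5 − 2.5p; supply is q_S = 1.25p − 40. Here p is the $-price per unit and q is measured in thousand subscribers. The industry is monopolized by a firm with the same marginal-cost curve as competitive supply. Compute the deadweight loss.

In inverse form: demand p = 43.8 − 0.4q, supply p = 32 + 0.8q.
Competitive equilibrium: 43.8 − 0.4q = 32 + 0.8q → q* = 9.8333, p* = 39.8667.
Marginal revenue: MR = 43.8 − 0.8q. Set MR = MC: 43.8 − 0.8q = 32 + 0.8q → q_m = 7.375.
Price p_m = 43.8 − 0.4·7.375 = 40.85; MC(q_m) = 32 + 0.8·7.375 = 37.9.
Competitive q* = 9.8333, so Δq = 2.4583; wedge = 40.85 − 37.9 = 2.95.
DWL = ½ × 2.4583 × 2.95 = $3.63 thousand.

$3.63 thousand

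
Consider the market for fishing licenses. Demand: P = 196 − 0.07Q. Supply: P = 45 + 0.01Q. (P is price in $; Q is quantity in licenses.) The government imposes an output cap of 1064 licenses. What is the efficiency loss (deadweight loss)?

Competitive equilibrium: 196 − 0.07Q = 45 + 0.01Q → Q* = 1887.5, P* = 63.875.
At Q = 1064: demand price = 196 − 0.07·1064 = 121.52; supply price = 45 + 0.01·1064 = 55.64.
ΔQ = 1887.5 − 1064 = 823.5; wedge = 121.52 − 55.64 = 65.88.
Welfare loss = ½ × 823.5 × 65.88 = $27126.09.

$27126.09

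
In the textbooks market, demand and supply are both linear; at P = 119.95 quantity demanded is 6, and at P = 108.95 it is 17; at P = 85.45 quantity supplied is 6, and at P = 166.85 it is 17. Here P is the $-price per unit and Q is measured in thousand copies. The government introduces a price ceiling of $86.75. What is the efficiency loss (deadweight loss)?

Demand slope = (108.95 − 119.95)/(17 − 6) = −1, so P = 125.95 − Q.
Supply slope = (166.85 − 85.45)/(17 − 6) = 7.4, so P = 41.05 + 7.4Q.
Competitive equilibrium: 125.95 − Q = 41.05 + 7.4Q → Q* = 10.1071, P* = 115.8429.
At the ceiling P = 86.75, quantity supplied = (86.75 − 41.05)/7.4 = 6.1757.
Willingness to pay at Q' = 6.1757: 125.95 − 1·6.1757 = 119.7743.
ΔQ = 10.1071 − 6.1757 = 3.9314; wedge = 119.7743 − 86.75 = 33.0243.
The triangle = ½ × 3.9314 × 33.0243 = $64.92 thousand.

$64.92 thousand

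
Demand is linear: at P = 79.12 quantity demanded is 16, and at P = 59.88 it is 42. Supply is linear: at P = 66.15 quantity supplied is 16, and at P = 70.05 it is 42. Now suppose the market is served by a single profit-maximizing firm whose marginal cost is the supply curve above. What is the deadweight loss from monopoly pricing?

85.73

Demand slope = (59.88 − 79.12)/(42 − 16) = −0.74, so P = 90.96 − 0.74Q.
Supply slope = (70.05 − 66.15)/(42 − 16) = 0.15, so P = 63.75 + 0.15Q.
Competitive equilibrium: 90.96 − 0.74Q = 63.75 + 0.15Q → Q* = 30.573, P* = 68.336.
Marginal revenue: MR = 90.96 − 1.48Q. Set MR = MC: 90.96 − 1.48Q = 63.75 + 0.15Q → Q_m = 16.6933.
Price P_m = 90.96 − 0.74·16.6933 = 78.607; MC(Q_m) = 63.75 + 0.15·16.6933 = 66.254.
Competitive Q* = 30.573, so ΔQ = 13.8797; wedge = 78.607 − 66.254 = 12.353.
DWL = ½ × 13.8797 × 12.353 = 85.73.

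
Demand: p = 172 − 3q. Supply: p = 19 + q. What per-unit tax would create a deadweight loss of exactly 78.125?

25

Competitive equilibrium: 172 − 3q = 19 + q → q* = 38.25, p* = 57.25.
A tax t gives Δq = t/4 and wedge t, so DWL = t²/8.
t²/8 = 78.125 → t² = 625 → t = 25.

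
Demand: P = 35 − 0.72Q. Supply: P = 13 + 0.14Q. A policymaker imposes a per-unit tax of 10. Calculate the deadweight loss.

Competitive equilibrium: 35 − 0.72Q = 13 + 0.14Q → Q* = 25.5814, P* = 16.5814.
With the tax, the buyer price exceeds the seller price by 10: (35 − 0.72Q) − (13 + 0.14Q) = 10 → Q' = 13.9535.
ΔQ = 25.5814 − 13.9535 = 11.6279; the wedge equals the tax, 10.
Welfare loss = ½ × 11.6279 × 10 = 58.14.

58.14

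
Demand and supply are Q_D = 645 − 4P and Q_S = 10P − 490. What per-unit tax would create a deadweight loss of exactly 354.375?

15.75

In inverse form: demand P = 161.25 − 0.25Q, supply P = 49 + 0.1Q.
Competitive equilibrium: 161.25 − 0.25Q = 49 + 0.1Q → Q* = 320.7143, P* = 81.0714.
A tax t gives ΔQ = t/0.35 and wedge t, so DWL = t²/0.7.
t²/0.7 = 354.375 → t² = 248.0625 → t = 15.75.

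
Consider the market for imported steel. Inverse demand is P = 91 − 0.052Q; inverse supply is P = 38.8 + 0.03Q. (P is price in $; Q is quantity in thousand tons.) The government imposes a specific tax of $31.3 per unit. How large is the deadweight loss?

$5973.72 thousand

Competitive equilibrium: 91 − 0.052Q = 38.8 + 0.03Q → Q* = 636.5854, P* = 57.8976.
With the tax, the buyer price exceeds the seller price by 31.3: (91 − 0.052Q) − (38.8 + 0.03Q) = 31.3 → Q' = 254.878.
ΔQ = 636.5854 − 254.878 = 381.7074; the wedge equals the tax, 31.3.
The triangle = ½ × 381.7074 × 31.3 = $5973.72 thousand.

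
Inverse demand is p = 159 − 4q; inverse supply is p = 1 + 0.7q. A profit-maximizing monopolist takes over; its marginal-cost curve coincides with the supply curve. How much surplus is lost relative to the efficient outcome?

561.39

Competitive equilibrium: 159 − 4q = 1 + 0.7q → q* = 33.617, p* = 24.5319.
Marginal revenue: MR = 159 − 8q. Set MR = MC: 159 − 8q = 1 + 0.7q → q_m = 18.1609.
Price p_m = 159 − 4·18.1609 = 86.3564; MC(q_m) = 1 + 0.7·18.1609 = 13.7126.
Competitive q* = 33.617, so Δq = 15.4561; wedge = 86.3564 − 13.7126 = 72.6438.
Deadweight loss = ½ × 15.4561 × 72.6438 = 561.39.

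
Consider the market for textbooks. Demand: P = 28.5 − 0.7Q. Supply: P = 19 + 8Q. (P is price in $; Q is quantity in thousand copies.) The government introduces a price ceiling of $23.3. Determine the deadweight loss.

Competitive equilibrium: 28.5 − 0.7Q = 19 + 8Q → Q* = 1.092, P* = 27.7356.
At the ceiling P = 23.3, quantity supplied = (23.3 − 19)/8 = 0.5375.
Willingness to pay at Q' = 0.5375: 28.5 − 0.7·0.5375 = 28.1238.
ΔQ = 1.092 − 0.5375 = 0.5545; wedge = 28.1238 − 23.3 = 4.8238.
DWL = ½ × 0.5545 × 4.8238 = $1.34 thousand.

$1.34 thousand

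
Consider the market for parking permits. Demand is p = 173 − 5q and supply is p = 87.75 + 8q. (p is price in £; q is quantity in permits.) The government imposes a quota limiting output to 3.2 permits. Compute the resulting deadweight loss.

£73.28

Competitive equilibrium: 173 − 5q = 87.75 + 8q → q* = 6.5577, p* = 140.2115.
At q = 3.2: demand price = 173 − 5·3.2 = 157; supply price = 87.75 + 8·3.2 = 113.35.
Δq = 6.5577 − 3.2 = 3.3577; wedge = 157 − 113.35 = 43.65.
The triangle = ½ × 3.3577 × 43.65 = £73.28.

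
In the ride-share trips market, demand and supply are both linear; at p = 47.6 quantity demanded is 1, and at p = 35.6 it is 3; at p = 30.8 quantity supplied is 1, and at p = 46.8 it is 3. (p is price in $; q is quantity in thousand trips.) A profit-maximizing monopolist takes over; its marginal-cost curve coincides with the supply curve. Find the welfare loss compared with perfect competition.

$3.05 thousand

Demand slope = (35.6 − 47.6)/(3 − 1) = −6, so p = 53.6 − 6q.
Supply slope = (46.8 − 30.8)/(3 − 1) = 8, so p = 22.8 + 8q.
Competitive equilibrium: 53.6 − 6q = 22.8 + 8q → q* = 2.2, p* = 40.4.
Marginal revenue: MR = 53.6 − 12q. Set MR = MC: 53.6 − 12q = 22.8 + 8q → q_m = 1.54.
Price p_m = 53.6 − 6·1.54 = 44.36; MC(q_m) = 22.8 + 8·1.54 = 35.12.
Competitive q* = 2.2, so Δq = 0.66; wedge = 44.36 − 35.12 = 9.24.
Welfare loss = ½ × 0.66 × 9.24 = $3.05 thousand.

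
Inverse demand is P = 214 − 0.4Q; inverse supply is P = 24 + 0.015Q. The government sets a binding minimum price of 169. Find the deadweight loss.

Competitive equilibrium: 214 − 0.4Q = 24 + 0.015Q → Q* = 457.8313, P* = 30.8675.
At the floor P = 169, quantity demanded = (214 − 169)/0.4 = 112.5.
Sellers' marginal cost at Q' = 112.5: 24 + 0.015·112.5 = 25.6875.
ΔQ = 457.8313 − 112.5 = 345.3313; wedge = 169 − 25.6875 = 143.3125.
Deadweight loss = ½ × 345.3313 × 143.3125 = 24745.15.

24745.15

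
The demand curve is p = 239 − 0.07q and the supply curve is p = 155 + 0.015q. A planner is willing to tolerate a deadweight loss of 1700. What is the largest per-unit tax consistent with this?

Competitive equilibrium: 239 − 0.07q = 155 + 0.015q → q* = 988.2353, p* = 169.8235.
A tax t gives Δq = t/0.085 and wedge t, so DWL = t²/0.17.
t²/0.17 = 1700 → t² = 289 → t = 17.

17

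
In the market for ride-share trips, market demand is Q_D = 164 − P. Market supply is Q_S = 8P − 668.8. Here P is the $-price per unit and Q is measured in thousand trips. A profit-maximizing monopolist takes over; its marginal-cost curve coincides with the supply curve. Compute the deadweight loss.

In inverse form: demand P = 164 − Q, supply P = 83.6 + 0.125Q.
Competitive equilibrium: 164 − Q = 83.6 + 0.125Q → Q* = 71.4667, P* = 92.5333.
Marginal revenue: MR = 164 − 2Q. Set MR = MC: 164 − 2Q = 83.6 + 0.125Q → Q_m = 37.8353.
Price P_m = 164 − 1·37.8353 = 126.1647; MC(Q_m) = 83.6 + 0.125·37.8353 = 88.3294.
Competitive Q* = 71.4667, so ΔQ = 33.6314; wedge = 126.1647 − 88.3294 = 37.8353.
Deadweight loss = ½ × 33.6314 × 37.8353 = $636.23 thousand.

$636.23 thousand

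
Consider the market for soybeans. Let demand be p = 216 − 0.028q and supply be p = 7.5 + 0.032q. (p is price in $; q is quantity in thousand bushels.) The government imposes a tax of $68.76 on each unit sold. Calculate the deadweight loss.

Competitive equilibrium: 216 − 0.028q = 7.5 + 0.032q → q* = 3475, p* = 118.7.
With the tax, the buyer price exceeds the seller price by 68.76: (216 − 0.028q) − (7.5 + 0.032q) = 68.76 → q' = 2329.
Δq = 3475 − 2329 = 1146; the wedge equals the tax, 68.76.
The triangle = ½ × 1146 × 68.76 = $39399.48 thousand.

$39399.48 thousand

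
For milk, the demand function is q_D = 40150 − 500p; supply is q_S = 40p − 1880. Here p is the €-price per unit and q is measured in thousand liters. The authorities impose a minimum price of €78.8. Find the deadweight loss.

In inverse form: demand p = 80.3 − 0.002q, supply p = 47 + 0.025q.
Competitive equilibrium: 80.3 − 0.002q = 47 + 0.025q → q* = 1233.3333, p* = 77.8333.
At the floor p = 78.8, quantity demanded = (80.3 − 78.8)/0.002 = 750.
Sellers' marginal cost at q' = 750: 47 + 0.025·750 = 65.75.
Δq = 1233.3333 − 750 = 483.3333; wedge = 78.8 − 65.75 = 13.05.
Welfare loss = ½ × 483.3333 × 13.05 = €3153.75 thousand.

€3153.75 thousand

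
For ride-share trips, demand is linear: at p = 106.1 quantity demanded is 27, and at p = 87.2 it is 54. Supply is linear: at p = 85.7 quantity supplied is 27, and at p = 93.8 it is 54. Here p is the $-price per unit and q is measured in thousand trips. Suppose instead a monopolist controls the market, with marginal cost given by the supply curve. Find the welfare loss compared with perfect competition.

Demand slope = (87.2 − 106.1)/(54 − 27) = −0.7, so p = 125 − 0.7q.
Supply slope = (93.8 − 85.7)/(54 − 27) = 0.3, so p = 77.6 + 0.3q.
Competitive equilibrium: 125 − 0.7q = 77.6 + 0.3q → q* = 47.4, p* = 91.82.
Marginal revenue: MR = 125 − 1.4q. Set MR = MC: 125 − 1.4q = 77.6 + 0.3q → q_m = 27.8824.
Price p_m = 125 − 0.7·27.8824 = 105.4823; MC(q_m) = 77.6 + 0.3·27.8824 = 85.9647.
Competitive q* = 47.4, so Δq = 19.5176; wedge = 105.4823 − 85.9647 = 19.5176.
Welfare loss = ½ × 19.5176 × 19.5176 = $190.47 thousand.

$190.47 thousand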